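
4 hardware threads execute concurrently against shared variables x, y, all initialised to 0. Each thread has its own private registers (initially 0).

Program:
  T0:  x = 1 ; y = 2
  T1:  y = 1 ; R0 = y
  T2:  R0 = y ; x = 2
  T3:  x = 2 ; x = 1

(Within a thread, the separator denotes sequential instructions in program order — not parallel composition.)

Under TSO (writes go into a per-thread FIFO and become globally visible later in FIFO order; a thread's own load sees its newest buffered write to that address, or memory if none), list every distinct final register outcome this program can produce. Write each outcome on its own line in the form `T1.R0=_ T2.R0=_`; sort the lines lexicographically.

outcome vector order: (T1.R0,T2.R0)
|TSO outcomes| = 6

T1.R0=1 T2.R0=0
T1.R0=1 T2.R0=1
T1.R0=1 T2.R0=2
T1.R0=2 T2.R0=0
T1.R0=2 T2.R0=1
T1.R0=2 T2.R0=2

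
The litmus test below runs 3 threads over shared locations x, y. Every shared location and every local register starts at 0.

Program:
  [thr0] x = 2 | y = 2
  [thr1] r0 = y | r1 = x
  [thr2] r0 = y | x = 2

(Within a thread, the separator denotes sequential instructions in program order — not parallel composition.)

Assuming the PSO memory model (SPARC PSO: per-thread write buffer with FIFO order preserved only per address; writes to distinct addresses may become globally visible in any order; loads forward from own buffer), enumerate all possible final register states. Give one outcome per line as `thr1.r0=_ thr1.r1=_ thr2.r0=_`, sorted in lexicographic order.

outcome vector order: (thr1.r0,thr1.r1,thr2.r0)
|PSO outcomes| = 8

thr1.r0=0 thr1.r1=0 thr2.r0=0
thr1.r0=0 thr1.r1=0 thr2.r0=2
thr1.r0=0 thr1.r1=2 thr2.r0=0
thr1.r0=0 thr1.r1=2 thr2.r0=2
thr1.r0=2 thr1.r1=0 thr2.r0=0
thr1.r0=2 thr1.r1=0 thr2.r0=2
thr1.r0=2 thr1.r1=2 thr2.r0=0
thr1.r0=2 thr1.r1=2 thr2.r0=2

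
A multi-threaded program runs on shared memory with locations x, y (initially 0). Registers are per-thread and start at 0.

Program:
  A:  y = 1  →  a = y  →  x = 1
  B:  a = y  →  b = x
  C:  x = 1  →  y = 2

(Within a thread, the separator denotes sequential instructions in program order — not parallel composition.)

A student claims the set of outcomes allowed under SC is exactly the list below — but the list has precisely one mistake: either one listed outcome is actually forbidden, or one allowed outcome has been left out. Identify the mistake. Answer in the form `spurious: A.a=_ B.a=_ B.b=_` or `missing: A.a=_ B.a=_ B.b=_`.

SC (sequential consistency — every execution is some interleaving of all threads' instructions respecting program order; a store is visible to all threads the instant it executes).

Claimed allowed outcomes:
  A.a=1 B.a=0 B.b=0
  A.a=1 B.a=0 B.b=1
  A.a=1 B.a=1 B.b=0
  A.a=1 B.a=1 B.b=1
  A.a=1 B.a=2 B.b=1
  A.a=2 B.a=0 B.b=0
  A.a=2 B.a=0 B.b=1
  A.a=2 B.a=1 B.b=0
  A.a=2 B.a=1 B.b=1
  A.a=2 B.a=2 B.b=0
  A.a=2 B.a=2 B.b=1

spurious: A.a=2 B.a=2 B.b=0

outcome vector order: (A.a,B.a,B.b)
SC (10): 100; 101; 110; 111; 121; 200; 201; 210; 211; 221
claimed∖SC = {220}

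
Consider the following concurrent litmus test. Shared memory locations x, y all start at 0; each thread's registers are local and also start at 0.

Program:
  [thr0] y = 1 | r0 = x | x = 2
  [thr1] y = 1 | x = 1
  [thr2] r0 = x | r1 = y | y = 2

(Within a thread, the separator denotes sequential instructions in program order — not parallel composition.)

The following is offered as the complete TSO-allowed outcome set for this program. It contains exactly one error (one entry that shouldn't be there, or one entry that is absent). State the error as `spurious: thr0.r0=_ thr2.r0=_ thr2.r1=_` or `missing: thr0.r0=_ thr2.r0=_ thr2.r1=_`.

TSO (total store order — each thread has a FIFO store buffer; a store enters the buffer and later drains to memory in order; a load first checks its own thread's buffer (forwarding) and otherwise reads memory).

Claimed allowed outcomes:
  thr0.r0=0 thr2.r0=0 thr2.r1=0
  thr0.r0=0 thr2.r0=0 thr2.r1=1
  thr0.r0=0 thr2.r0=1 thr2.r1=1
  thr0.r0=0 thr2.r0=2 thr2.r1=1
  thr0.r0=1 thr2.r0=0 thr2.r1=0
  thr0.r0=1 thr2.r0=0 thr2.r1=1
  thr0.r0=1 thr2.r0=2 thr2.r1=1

missing: thr0.r0=1 thr2.r0=1 thr2.r1=1

outcome vector order: (thr0.r0,thr2.r0,thr2.r1)
under TSO → <0 0 0>; <0 0 1>; <0 1 1>; <0 2 1>; <1 0 0>; <1 0 1>; <1 1 1>; <1 2 1>
TSO∖claimed = {<1 1 1>}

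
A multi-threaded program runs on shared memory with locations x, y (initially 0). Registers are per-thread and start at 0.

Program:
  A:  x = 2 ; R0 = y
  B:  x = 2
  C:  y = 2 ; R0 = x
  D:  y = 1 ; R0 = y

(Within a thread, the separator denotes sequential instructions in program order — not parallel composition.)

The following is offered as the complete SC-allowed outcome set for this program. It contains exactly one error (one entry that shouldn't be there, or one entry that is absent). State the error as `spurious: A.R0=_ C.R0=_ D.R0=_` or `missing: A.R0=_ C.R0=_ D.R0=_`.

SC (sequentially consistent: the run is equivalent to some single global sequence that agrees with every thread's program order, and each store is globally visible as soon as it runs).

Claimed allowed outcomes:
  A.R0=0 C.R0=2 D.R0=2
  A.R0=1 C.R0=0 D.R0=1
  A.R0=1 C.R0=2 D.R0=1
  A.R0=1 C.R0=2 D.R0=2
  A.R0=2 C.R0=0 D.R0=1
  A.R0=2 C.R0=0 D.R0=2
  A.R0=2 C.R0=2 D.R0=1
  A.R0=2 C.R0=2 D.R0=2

missing: A.R0=0 C.R0=2 D.R0=1

outcome vector order: (A.R0,C.R0,D.R0)
[SC] allowed = {<0 2 1> <0 2 2> <1 0 1> <1 2 1> <1 2 2> <2 0 1> <2 0 2> <2 2 1> <2 2 2>}
SC∖claimed = {<0 2 1>}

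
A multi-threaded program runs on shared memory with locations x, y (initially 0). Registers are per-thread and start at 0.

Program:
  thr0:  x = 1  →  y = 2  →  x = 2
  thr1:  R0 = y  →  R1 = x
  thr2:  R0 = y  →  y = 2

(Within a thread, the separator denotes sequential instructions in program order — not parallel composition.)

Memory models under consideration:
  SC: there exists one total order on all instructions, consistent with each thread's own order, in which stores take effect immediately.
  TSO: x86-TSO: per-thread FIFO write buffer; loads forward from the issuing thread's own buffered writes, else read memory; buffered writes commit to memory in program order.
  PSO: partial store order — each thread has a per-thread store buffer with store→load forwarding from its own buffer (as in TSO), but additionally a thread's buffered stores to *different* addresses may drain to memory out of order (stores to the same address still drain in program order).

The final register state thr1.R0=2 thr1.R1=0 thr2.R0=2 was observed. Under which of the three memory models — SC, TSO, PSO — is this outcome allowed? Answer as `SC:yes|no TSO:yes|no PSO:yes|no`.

SC:no TSO:no PSO:yes

outcome vector order: (thr1.R0,thr1.R1,thr2.R0)
under SC → (0,0,0), (0,0,2), (0,1,0), (0,1,2), (0,2,0), (0,2,2), (2,0,0), (2,1,0), (2,1,2), (2,2,0), (2,2,2)
under TSO → (0,0,0), (0,0,2), (0,1,0), (0,1,2), (0,2,0), (0,2,2), (2,0,0), (2,1,0), (2,1,2), (2,2,0), (2,2,2)
under PSO → (0,0,0), (0,0,2), (0,1,0), (0,1,2), (0,2,0), (0,2,2), (2,0,0), (2,0,2), (2,1,0), (2,1,2), (2,2,0), (2,2,2)
target (2,0,2) ∈ {PSO}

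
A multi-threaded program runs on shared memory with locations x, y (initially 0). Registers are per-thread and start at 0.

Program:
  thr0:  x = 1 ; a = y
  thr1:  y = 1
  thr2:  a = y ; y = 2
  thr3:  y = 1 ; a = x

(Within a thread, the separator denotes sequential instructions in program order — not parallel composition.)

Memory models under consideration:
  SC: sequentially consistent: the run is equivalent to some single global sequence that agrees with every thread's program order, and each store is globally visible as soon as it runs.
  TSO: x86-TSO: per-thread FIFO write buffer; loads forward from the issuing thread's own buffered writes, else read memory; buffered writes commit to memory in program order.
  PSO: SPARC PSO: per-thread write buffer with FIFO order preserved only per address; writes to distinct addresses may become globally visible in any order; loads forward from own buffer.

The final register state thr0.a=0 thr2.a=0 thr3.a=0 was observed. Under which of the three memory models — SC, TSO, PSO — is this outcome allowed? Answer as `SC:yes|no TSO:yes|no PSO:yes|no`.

outcome vector order: (thr0.a,thr2.a,thr3.a)
SC (10): (0,0,1), (0,1,1), (1,0,0), (1,0,1), (1,1,0), (1,1,1), (2,0,0), (2,0,1), (2,1,0), (2,1,1)
TSO (12): (0,0,0), (0,0,1), (0,1,0), (0,1,1), (1,0,0), (1,0,1), (1,1,0), (1,1,1), (2,0,0), (2,0,1), (2,1,0), (2,1,1)
PSO (12): (0,0,0), (0,0,1), (0,1,0), (0,1,1), (1,0,0), (1,0,1), (1,1,0), (1,1,1), (2,0,0), (2,0,1), (2,1,0), (2,1,1)
target (0,0,0) ∈ {TSO,PSO}

SC:no TSO:yes PSO:yes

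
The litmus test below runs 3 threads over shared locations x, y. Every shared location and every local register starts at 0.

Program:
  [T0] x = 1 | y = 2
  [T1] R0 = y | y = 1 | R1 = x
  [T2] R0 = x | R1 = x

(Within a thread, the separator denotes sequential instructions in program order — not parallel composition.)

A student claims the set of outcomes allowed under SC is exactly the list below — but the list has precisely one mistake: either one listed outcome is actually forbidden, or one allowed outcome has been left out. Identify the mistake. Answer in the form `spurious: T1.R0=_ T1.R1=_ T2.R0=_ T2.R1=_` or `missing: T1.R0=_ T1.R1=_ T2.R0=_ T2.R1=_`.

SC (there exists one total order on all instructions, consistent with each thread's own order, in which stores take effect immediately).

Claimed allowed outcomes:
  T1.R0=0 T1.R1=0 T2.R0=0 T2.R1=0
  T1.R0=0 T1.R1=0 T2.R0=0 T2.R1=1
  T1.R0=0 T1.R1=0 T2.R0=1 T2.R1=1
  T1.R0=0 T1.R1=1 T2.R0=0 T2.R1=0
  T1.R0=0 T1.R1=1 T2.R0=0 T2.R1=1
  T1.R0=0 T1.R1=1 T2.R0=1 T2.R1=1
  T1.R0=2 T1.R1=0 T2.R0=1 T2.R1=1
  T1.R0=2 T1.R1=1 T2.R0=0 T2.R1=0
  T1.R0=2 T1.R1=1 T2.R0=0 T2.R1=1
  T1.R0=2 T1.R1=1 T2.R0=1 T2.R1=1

outcome vector order: (T1.R0,T1.R1,T2.R0,T2.R1)
SC (9): 0/0/0/0, 0/0/0/1, 0/0/1/1, 0/1/0/0, 0/1/0/1, 0/1/1/1, 2/1/0/0, 2/1/0/1, 2/1/1/1
claimed∖SC = {2/0/1/1}

spurious: T1.R0=2 T1.R1=0 T2.R0=1 T2.R1=1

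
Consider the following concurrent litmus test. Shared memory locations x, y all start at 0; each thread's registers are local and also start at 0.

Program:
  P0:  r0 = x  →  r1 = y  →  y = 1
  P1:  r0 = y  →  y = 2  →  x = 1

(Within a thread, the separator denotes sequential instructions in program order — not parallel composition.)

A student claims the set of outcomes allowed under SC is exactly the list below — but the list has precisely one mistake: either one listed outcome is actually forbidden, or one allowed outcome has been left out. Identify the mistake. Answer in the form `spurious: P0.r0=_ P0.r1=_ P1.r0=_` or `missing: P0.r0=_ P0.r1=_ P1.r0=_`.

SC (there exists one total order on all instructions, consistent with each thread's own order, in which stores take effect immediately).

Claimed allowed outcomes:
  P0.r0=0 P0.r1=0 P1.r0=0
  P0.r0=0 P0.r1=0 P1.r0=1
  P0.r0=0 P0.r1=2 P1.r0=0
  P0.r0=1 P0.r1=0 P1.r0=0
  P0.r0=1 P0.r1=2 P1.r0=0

outcome vector order: (P0.r0,P0.r1,P1.r0)
under SC → <0 0 0> <0 0 1> <0 2 0> <1 2 0>
claimed∖SC = {<1 0 0>}

spurious: P0.r0=1 P0.r1=0 P1.r0=0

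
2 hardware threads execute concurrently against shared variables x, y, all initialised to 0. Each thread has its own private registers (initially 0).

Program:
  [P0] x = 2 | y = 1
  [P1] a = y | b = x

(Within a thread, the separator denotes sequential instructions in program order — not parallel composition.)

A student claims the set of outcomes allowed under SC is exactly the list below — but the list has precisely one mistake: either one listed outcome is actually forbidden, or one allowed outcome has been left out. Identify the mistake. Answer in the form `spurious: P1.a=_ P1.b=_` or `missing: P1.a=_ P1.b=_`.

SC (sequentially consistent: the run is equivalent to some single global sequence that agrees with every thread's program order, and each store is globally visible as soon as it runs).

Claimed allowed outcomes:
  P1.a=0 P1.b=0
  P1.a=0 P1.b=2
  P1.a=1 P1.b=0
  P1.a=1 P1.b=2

outcome vector order: (P1.a,P1.b)
[SC] allowed = {00 02 12}
claimed∖SC = {10}

spurious: P1.a=1 P1.b=0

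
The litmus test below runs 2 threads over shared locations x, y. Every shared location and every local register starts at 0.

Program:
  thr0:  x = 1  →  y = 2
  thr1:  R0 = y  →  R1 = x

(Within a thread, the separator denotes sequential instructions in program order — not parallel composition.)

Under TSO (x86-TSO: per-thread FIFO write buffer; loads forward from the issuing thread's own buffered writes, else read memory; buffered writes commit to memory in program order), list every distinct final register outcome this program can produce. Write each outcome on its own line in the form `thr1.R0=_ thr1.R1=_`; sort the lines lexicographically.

thr1.R0=0 thr1.R1=0
thr1.R0=0 thr1.R1=1
thr1.R0=2 thr1.R1=1

outcome vector order: (thr1.R0,thr1.R1)
|TSO outcomes| = 3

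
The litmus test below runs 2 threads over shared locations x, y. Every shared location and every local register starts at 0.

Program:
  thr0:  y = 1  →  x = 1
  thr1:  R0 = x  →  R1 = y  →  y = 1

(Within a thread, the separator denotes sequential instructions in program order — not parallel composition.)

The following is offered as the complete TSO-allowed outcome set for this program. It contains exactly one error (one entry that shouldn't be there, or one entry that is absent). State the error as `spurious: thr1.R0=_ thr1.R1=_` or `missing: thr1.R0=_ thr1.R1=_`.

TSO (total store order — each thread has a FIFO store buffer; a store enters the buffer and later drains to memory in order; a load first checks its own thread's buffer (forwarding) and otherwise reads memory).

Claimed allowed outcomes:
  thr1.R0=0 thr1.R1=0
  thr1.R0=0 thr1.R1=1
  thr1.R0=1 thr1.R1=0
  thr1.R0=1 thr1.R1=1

outcome vector order: (thr1.R0,thr1.R1)
TSO (3): <0 0>; <0 1>; <1 1>
claimed∖TSO = {<1 0>}

spurious: thr1.R0=1 thr1.R1=0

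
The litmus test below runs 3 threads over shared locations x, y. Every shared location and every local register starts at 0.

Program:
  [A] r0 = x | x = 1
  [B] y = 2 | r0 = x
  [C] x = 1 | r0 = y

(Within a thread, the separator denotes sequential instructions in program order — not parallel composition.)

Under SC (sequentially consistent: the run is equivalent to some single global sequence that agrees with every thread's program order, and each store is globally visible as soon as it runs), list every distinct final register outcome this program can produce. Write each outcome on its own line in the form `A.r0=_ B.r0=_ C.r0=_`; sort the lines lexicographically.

outcome vector order: (A.r0,B.r0,C.r0)
|SC outcomes| = 6

A.r0=0 B.r0=0 C.r0=2
A.r0=0 B.r0=1 C.r0=0
A.r0=0 B.r0=1 C.r0=2
A.r0=1 B.r0=0 C.r0=2
A.r0=1 B.r0=1 C.r0=0
A.r0=1 B.r0=1 C.r0=2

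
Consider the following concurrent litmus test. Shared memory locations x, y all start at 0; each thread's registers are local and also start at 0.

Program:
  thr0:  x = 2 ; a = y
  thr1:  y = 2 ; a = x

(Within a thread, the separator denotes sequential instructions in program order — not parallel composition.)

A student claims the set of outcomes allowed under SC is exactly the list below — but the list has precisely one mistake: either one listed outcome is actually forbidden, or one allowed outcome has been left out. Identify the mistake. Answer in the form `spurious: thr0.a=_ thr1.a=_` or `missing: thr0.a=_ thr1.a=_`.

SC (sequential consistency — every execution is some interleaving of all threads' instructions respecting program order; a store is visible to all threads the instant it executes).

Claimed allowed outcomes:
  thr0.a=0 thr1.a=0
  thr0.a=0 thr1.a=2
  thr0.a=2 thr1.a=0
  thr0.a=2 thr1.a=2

spurious: thr0.a=0 thr1.a=0

outcome vector order: (thr0.a,thr1.a)
[SC] allowed = {(0,2); (2,0); (2,2)}
claimed∖SC = {(0,0)}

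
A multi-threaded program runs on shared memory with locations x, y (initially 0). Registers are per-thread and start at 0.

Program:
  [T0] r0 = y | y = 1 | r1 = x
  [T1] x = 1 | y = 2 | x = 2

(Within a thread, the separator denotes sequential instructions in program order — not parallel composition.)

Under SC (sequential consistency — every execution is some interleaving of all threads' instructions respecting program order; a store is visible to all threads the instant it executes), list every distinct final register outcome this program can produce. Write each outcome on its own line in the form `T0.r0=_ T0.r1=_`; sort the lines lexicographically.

outcome vector order: (T0.r0,T0.r1)
|SC outcomes| = 5

T0.r0=0 T0.r1=0
T0.r0=0 T0.r1=1
T0.r0=0 T0.r1=2
T0.r0=2 T0.r1=1
T0.r0=2 T0.r1=2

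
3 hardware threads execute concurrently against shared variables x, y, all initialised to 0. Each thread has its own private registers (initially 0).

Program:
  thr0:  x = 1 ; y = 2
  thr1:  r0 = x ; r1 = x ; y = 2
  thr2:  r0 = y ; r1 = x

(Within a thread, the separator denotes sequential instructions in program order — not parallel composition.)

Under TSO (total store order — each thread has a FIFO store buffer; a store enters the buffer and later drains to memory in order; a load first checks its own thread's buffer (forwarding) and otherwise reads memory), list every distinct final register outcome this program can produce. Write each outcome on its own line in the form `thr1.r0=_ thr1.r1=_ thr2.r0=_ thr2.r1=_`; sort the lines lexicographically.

outcome vector order: (thr1.r0,thr1.r1,thr2.r0,thr2.r1)
|TSO outcomes| = 10

thr1.r0=0 thr1.r1=0 thr2.r0=0 thr2.r1=0
thr1.r0=0 thr1.r1=0 thr2.r0=0 thr2.r1=1
thr1.r0=0 thr1.r1=0 thr2.r0=2 thr2.r1=0
thr1.r0=0 thr1.r1=0 thr2.r0=2 thr2.r1=1
thr1.r0=0 thr1.r1=1 thr2.r0=0 thr2.r1=0
thr1.r0=0 thr1.r1=1 thr2.r0=0 thr2.r1=1
thr1.r0=0 thr1.r1=1 thr2.r0=2 thr2.r1=1
thr1.r0=1 thr1.r1=1 thr2.r0=0 thr2.r1=0
thr1.r0=1 thr1.r1=1 thr2.r0=0 thr2.r1=1
thr1.r0=1 thr1.r1=1 thr2.r0=2 thr2.r1=1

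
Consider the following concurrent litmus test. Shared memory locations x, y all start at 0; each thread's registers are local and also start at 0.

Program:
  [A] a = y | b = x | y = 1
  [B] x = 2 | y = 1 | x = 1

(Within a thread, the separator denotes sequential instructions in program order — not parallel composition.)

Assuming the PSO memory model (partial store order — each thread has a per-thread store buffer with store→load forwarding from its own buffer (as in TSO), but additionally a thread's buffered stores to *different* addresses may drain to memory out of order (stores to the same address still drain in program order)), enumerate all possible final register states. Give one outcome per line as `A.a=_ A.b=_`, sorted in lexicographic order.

A.a=0 A.b=0
A.a=0 A.b=1
A.a=0 A.b=2
A.a=1 A.b=0
A.a=1 A.b=1
A.a=1 A.b=2

outcome vector order: (A.a,A.b)
|PSO outcomes| = 6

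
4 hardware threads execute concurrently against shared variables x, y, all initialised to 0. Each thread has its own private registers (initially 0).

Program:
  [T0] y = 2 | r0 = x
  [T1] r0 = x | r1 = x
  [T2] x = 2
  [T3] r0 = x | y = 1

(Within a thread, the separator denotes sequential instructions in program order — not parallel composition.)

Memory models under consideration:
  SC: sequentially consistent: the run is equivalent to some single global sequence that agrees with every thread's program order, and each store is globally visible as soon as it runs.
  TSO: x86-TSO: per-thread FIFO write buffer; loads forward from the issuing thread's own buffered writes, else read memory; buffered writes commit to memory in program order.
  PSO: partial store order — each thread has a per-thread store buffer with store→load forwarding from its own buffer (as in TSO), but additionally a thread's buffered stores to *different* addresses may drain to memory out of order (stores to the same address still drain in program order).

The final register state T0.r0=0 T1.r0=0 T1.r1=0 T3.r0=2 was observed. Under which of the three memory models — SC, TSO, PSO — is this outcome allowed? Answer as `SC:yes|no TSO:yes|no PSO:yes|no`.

SC:yes TSO:yes PSO:yes

outcome vector order: (T0.r0,T1.r0,T1.r1,T3.r0)
[SC] allowed = {0/0/0/0, 0/0/0/2, 0/0/2/0, 0/0/2/2, 0/2/2/0, 0/2/2/2, 2/0/0/0, 2/0/0/2, 2/0/2/0, 2/0/2/2, 2/2/2/0, 2/2/2/2}
[TSO] allowed = {0/0/0/0, 0/0/0/2, 0/0/2/0, 0/0/2/2, 0/2/2/0, 0/2/2/2, 2/0/0/0, 2/0/0/2, 2/0/2/0, 2/0/2/2, 2/2/2/0, 2/2/2/2}
[PSO] allowed = {0/0/0/0, 0/0/0/2, 0/0/2/0, 0/0/2/2, 0/2/2/0, 0/2/2/2, 2/0/0/0, 2/0/0/2, 2/0/2/0, 2/0/2/2, 2/2/2/0, 2/2/2/2}
target 0/0/0/2 ∈ {SC,TSO,PSO}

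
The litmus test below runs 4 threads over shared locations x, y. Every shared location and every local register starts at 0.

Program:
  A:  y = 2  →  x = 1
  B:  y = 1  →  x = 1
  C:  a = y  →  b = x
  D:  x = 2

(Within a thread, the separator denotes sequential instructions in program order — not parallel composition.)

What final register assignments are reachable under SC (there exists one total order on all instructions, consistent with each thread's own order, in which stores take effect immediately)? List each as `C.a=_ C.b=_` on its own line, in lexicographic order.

outcome vector order: (C.a,C.b)
|SC outcomes| = 9

C.a=0 C.b=0
C.a=0 C.b=1
C.a=0 C.b=2
C.a=1 C.b=0
C.a=1 C.b=1
C.a=1 C.b=2
C.a=2 C.b=0
C.a=2 C.b=1
C.a=2 C.b=2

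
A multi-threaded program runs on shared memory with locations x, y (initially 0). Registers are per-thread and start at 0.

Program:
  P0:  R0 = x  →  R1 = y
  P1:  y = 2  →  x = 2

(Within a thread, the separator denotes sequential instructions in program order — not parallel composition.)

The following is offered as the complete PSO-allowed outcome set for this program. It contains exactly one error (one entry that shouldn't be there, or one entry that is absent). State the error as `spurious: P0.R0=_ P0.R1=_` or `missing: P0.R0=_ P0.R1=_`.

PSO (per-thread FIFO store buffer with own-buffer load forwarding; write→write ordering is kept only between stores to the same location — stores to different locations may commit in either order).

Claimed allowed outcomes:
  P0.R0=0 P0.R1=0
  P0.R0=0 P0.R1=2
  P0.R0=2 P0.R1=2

missing: P0.R0=2 P0.R1=0

outcome vector order: (P0.R0,P0.R1)
under PSO → 00, 02, 20, 22
PSO∖claimed = {20}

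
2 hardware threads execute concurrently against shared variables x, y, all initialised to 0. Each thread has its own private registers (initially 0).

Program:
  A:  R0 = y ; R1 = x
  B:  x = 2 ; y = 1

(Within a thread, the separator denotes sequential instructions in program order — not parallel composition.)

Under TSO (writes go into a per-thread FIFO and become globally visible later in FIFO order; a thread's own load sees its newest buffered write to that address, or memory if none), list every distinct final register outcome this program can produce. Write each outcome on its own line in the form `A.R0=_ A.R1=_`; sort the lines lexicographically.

A.R0=0 A.R1=0
A.R0=0 A.R1=2
A.R0=1 A.R1=2

outcome vector order: (A.R0,A.R1)
|TSO outcomes| = 3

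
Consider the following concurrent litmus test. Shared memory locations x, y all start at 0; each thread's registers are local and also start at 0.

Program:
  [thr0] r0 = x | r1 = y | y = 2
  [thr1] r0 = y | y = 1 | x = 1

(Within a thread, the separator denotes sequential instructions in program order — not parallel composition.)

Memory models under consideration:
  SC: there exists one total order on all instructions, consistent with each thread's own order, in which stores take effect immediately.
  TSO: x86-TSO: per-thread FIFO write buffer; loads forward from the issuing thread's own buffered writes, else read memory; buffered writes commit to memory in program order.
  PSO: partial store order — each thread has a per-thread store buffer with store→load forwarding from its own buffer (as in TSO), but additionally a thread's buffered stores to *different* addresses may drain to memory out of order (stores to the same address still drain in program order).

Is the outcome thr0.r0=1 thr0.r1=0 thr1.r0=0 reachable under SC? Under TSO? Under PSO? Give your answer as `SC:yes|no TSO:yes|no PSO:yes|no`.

outcome vector order: (thr0.r0,thr0.r1,thr1.r0)
SC: 4 outcomes — {000, 002, 010, 110}
TSO: 4 outcomes — {000, 002, 010, 110}
PSO: 5 outcomes — {000, 002, 010, 100, 110}
target 100 ∈ {PSO}

SC:no TSO:no PSO:yes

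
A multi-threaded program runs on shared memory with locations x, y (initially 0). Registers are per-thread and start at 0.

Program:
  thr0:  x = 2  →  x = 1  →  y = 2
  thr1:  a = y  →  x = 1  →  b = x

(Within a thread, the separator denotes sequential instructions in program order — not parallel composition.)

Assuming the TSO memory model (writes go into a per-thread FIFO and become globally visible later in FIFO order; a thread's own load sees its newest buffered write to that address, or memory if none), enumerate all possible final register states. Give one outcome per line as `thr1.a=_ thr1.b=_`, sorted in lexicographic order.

thr1.a=0 thr1.b=1
thr1.a=0 thr1.b=2
thr1.a=2 thr1.b=1

outcome vector order: (thr1.a,thr1.b)
|TSO outcomes| = 3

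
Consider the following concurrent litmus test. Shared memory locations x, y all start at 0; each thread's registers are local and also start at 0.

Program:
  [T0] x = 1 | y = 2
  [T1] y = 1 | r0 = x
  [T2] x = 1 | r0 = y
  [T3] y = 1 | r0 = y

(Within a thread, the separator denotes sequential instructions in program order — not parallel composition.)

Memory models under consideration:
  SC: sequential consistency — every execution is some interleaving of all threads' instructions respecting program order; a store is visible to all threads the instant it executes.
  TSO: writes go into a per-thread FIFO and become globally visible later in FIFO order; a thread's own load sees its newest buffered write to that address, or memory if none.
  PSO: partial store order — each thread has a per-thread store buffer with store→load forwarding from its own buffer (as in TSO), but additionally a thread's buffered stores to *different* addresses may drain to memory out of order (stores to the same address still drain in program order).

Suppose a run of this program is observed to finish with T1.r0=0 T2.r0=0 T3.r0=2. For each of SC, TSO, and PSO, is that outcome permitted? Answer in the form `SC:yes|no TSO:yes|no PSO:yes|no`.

SC:no TSO:yes PSO:yes

outcome vector order: (T1.r0,T2.r0,T3.r0)
[SC] allowed = {<0 1 1> <0 1 2> <0 2 1> <0 2 2> <1 0 1> <1 0 2> <1 1 1> <1 1 2> <1 2 1> <1 2 2>}
[TSO] allowed = {<0 0 1> <0 0 2> <0 1 1> <0 1 2> <0 2 1> <0 2 2> <1 0 1> <1 0 2> <1 1 1> <1 1 2> <1 2 1> <1 2 2>}
[PSO] allowed = {<0 0 1> <0 0 2> <0 1 1> <0 1 2> <0 2 1> <0 2 2> <1 0 1> <1 0 2> <1 1 1> <1 1 2> <1 2 1> <1 2 2>}
target <0 0 2> ∈ {TSO,PSO}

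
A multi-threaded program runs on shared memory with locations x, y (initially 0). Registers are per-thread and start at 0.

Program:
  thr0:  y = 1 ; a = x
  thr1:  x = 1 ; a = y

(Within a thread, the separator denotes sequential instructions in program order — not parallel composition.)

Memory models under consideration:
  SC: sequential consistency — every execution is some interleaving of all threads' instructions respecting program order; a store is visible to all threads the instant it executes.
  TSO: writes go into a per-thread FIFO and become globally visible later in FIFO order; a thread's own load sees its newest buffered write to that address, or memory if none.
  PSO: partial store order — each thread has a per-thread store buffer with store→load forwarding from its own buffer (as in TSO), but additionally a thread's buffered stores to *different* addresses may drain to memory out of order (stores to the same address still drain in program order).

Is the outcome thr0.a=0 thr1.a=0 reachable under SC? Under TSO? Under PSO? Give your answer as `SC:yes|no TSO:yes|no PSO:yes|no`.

SC:no TSO:yes PSO:yes

outcome vector order: (thr0.a,thr1.a)
SC (3): <0 1> <1 0> <1 1>
TSO (4): <0 0> <0 1> <1 0> <1 1>
PSO (4): <0 0> <0 1> <1 0> <1 1>
target <0 0> ∈ {TSO,PSO}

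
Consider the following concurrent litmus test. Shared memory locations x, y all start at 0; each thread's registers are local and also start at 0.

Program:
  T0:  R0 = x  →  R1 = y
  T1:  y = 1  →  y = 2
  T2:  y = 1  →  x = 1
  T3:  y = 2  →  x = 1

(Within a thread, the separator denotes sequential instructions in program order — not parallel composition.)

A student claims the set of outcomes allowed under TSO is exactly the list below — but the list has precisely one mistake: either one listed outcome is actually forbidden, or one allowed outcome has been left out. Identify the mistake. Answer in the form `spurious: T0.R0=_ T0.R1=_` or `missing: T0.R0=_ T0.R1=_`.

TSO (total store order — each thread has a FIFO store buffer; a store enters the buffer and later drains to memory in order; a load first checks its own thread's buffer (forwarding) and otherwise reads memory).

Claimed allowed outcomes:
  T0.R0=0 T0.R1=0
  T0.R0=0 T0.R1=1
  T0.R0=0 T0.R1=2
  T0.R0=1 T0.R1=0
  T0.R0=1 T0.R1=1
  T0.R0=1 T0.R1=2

spurious: T0.R0=1 T0.R1=0

outcome vector order: (T0.R0,T0.R1)
TSO (5): 00 01 02 11 12
claimed∖TSO = {10}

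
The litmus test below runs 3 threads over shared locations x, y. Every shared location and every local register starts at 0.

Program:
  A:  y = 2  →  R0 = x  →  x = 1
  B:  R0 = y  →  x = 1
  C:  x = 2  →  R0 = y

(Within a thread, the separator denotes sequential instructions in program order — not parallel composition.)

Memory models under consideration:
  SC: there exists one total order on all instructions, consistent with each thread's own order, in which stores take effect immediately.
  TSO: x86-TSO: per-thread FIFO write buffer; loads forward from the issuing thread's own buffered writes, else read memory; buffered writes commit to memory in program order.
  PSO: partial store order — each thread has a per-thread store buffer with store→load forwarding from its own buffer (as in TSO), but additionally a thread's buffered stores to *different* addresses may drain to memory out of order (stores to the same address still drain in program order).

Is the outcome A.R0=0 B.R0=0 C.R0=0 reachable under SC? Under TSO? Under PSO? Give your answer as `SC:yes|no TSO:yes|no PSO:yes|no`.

SC:no TSO:yes PSO:yes

outcome vector order: (A.R0,B.R0,C.R0)
[SC] allowed = {002 022 100 102 120 122 200 202 220 222}
[TSO] allowed = {000 002 020 022 100 102 120 122 200 202 220 222}
[PSO] allowed = {000 002 020 022 100 102 120 122 200 202 220 222}
target 000 ∈ {TSO,PSO}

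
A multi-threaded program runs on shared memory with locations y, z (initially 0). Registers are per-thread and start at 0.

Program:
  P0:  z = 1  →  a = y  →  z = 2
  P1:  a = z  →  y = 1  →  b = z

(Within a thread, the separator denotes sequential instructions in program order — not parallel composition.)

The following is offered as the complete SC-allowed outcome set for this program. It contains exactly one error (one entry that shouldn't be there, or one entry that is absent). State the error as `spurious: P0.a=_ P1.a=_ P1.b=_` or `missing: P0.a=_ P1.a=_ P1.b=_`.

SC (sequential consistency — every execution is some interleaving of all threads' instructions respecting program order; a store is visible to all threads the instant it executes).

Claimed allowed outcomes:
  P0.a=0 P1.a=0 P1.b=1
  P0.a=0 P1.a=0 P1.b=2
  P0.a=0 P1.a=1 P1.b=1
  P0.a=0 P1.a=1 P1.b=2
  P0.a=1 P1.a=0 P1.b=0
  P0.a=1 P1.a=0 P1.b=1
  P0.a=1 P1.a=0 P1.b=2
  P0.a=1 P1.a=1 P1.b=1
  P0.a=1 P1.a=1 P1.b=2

outcome vector order: (P0.a,P1.a,P1.b)
SC: 10 outcomes — {0/0/1; 0/0/2; 0/1/1; 0/1/2; 0/2/2; 1/0/0; 1/0/1; 1/0/2; 1/1/1; 1/1/2}
SC∖claimed = {0/2/2}

missing: P0.a=0 P1.a=2 P1.b=2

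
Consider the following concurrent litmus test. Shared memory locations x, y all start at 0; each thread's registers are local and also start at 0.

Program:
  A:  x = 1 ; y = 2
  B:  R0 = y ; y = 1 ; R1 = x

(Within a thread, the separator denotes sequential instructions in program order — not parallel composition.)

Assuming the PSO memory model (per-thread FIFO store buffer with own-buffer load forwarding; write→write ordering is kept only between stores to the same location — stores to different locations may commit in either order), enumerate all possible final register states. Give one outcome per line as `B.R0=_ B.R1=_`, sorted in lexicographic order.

B.R0=0 B.R1=0
B.R0=0 B.R1=1
B.R0=2 B.R1=0
B.R0=2 B.R1=1

outcome vector order: (B.R0,B.R1)
|PSO outcomes| = 4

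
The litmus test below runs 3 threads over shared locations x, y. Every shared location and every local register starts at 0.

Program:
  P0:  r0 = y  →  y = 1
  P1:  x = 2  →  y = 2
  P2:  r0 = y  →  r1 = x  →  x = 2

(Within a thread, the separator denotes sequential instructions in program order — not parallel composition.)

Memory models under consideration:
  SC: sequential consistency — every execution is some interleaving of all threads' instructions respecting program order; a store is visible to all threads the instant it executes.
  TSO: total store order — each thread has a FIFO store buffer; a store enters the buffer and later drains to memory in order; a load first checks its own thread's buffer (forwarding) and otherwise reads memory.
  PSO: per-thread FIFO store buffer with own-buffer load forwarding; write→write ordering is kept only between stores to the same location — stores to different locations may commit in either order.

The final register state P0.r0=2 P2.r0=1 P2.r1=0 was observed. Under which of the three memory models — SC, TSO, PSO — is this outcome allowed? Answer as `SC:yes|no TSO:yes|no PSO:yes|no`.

outcome vector order: (P0.r0,P2.r0,P2.r1)
SC (9): (0,0,0); (0,0,2); (0,1,0); (0,1,2); (0,2,2); (2,0,0); (2,0,2); (2,1,2); (2,2,2)
TSO (9): (0,0,0); (0,0,2); (0,1,0); (0,1,2); (0,2,2); (2,0,0); (2,0,2); (2,1,2); (2,2,2)
PSO (12): (0,0,0); (0,0,2); (0,1,0); (0,1,2); (0,2,0); (0,2,2); (2,0,0); (2,0,2); (2,1,0); (2,1,2); (2,2,0); (2,2,2)
target (2,1,0) ∈ {PSO}

SC:no TSO:no PSO:yes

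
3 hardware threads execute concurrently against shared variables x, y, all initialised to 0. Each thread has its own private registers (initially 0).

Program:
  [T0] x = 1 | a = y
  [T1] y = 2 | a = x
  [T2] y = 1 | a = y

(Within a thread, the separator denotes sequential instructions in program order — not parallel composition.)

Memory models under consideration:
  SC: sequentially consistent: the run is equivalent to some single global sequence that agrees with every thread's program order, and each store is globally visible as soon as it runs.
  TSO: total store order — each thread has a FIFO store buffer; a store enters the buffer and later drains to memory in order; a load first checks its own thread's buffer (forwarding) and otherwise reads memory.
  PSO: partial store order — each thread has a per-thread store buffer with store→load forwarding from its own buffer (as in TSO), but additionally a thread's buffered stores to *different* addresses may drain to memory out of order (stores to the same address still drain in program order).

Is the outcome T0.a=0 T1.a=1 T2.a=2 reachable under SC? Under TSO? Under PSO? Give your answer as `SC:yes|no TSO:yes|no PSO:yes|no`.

SC:yes TSO:yes PSO:yes

outcome vector order: (T0.a,T1.a,T2.a)
under SC → 011, 012, 101, 111, 112, 201, 202, 211, 212
under TSO → 001, 002, 011, 012, 101, 102, 111, 112, 201, 202, 211, 212
under PSO → 001, 002, 011, 012, 101, 102, 111, 112, 201, 202, 211, 212
target 012 ∈ {SC,TSO,PSO}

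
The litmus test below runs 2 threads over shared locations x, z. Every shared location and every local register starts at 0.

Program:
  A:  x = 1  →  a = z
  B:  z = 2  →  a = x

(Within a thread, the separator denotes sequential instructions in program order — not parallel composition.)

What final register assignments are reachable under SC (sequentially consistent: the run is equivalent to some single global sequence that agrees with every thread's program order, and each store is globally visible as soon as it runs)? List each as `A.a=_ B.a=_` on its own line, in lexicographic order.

outcome vector order: (A.a,B.a)
|SC outcomes| = 3

A.a=0 B.a=1
A.a=2 B.a=0
A.a=2 B.a=1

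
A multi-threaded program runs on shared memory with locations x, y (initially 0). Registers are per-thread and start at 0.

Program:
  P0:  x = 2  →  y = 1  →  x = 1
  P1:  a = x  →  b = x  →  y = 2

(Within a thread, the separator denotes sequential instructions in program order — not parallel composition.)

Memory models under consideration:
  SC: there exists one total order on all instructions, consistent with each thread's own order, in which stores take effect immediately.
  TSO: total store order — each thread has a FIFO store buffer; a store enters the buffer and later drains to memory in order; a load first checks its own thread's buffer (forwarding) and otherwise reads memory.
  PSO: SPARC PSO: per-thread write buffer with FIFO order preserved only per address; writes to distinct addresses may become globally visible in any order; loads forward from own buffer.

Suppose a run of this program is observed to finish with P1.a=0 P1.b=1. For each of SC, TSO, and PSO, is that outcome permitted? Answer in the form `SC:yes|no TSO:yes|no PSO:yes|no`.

SC:yes TSO:yes PSO:yes

outcome vector order: (P1.a,P1.b)
SC (6): <0 0>, <0 1>, <0 2>, <1 1>, <2 1>, <2 2>
TSO (6): <0 0>, <0 1>, <0 2>, <1 1>, <2 1>, <2 2>
PSO (6): <0 0>, <0 1>, <0 2>, <1 1>, <2 1>, <2 2>
target <0 1> ∈ {SC,TSO,PSO}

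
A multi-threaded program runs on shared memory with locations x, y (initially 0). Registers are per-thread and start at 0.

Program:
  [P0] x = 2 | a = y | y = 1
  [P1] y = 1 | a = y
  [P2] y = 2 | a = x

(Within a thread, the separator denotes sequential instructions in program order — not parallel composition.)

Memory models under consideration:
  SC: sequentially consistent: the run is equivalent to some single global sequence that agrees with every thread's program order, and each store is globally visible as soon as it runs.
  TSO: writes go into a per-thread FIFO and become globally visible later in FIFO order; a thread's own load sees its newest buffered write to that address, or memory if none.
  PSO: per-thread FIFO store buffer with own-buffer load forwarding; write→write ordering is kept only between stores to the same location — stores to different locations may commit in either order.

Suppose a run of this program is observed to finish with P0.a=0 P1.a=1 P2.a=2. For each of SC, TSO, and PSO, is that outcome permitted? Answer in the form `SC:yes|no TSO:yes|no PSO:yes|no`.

SC:yes TSO:yes PSO:yes

outcome vector order: (P0.a,P1.a,P2.a)
[SC] allowed = {012; 022; 110; 112; 122; 210; 212; 220; 222}
[TSO] allowed = {010; 012; 020; 022; 110; 112; 120; 122; 210; 212; 220; 222}
[PSO] allowed = {010; 012; 020; 022; 110; 112; 120; 122; 210; 212; 220; 222}
target 012 ∈ {SC,TSO,PSO}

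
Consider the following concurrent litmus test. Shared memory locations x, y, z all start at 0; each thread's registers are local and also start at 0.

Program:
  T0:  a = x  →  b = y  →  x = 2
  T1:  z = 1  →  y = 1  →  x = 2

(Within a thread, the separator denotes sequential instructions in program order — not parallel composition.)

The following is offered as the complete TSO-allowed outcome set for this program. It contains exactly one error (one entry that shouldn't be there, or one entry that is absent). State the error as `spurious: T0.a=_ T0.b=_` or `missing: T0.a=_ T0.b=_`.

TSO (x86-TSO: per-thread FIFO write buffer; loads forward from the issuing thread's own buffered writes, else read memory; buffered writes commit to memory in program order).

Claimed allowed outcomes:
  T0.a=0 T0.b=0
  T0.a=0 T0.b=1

outcome vector order: (T0.a,T0.b)
under TSO → 0/0, 0/1, 2/1
TSO∖claimed = {2/1}

missing: T0.a=2 T0.b=1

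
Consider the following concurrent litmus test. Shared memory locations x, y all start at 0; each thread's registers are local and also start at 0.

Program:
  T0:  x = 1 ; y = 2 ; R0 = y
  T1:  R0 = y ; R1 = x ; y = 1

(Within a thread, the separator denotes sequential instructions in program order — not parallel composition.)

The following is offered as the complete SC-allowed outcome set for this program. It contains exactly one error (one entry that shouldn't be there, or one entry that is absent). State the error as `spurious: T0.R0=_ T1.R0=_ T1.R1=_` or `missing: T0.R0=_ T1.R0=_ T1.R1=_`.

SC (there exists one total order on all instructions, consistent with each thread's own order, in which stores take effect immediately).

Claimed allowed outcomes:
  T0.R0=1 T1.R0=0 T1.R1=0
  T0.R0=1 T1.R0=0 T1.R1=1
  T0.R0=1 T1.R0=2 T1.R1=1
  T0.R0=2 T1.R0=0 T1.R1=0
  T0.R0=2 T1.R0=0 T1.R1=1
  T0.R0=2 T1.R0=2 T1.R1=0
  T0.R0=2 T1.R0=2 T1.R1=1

outcome vector order: (T0.R0,T1.R0,T1.R1)
SC: 6 outcomes — {<1 0 0>; <1 0 1>; <1 2 1>; <2 0 0>; <2 0 1>; <2 2 1>}
claimed∖SC = {<2 2 0>}

spurious: T0.R0=2 T1.R0=2 T1.R1=0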